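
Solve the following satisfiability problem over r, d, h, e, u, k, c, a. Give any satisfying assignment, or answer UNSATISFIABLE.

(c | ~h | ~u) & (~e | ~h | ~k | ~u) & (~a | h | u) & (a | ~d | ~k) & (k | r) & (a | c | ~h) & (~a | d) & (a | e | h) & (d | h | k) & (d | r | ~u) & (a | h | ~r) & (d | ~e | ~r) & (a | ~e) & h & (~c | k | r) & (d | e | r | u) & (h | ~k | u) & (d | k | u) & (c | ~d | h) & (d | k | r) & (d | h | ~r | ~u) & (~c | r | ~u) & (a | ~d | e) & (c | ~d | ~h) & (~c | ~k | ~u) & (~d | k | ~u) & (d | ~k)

r=T, d=T, h=T, e=T, u=F, k=F, c=T, a=T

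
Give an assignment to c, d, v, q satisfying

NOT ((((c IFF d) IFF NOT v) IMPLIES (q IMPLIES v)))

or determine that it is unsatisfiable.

c=T; d=T; v=F; q=T

  NOT ((((c IFF d) IFF NOT v) IMPLIES (q IMPLIES v))) = True
    ((c IFF d) IFF NOT v) IMPLIES (q IMPLIES v) = False
      (c IFF d) IFF NOT v = True
        c IFF d = True
        NOT v = True
      q IMPLIES v = False
The formula evaluates to True.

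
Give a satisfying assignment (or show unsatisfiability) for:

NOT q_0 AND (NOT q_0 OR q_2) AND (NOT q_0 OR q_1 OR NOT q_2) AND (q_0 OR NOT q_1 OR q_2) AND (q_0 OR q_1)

Unit clause (NOT q_0) forces q_0 = False.
In (q_0 OR q_1) only q_1 is left, so q_1 = True.
In (q_0 OR NOT q_1 OR q_2) only q_2 is left, so q_2 = True.
Check each clause:
  (NOT q_0): NOT q_0 holds.
  (NOT q_0 OR q_2): NOT q_0 holds.
  (NOT q_0 OR q_1 OR NOT q_2): NOT q_0 holds.
  (q_0 OR NOT q_1 OR q_2): q_2 holds.
  (q_0 OR q_1): q_1 holds.
All clauses satisfied.

q_0=F, q_1=T, q_2=T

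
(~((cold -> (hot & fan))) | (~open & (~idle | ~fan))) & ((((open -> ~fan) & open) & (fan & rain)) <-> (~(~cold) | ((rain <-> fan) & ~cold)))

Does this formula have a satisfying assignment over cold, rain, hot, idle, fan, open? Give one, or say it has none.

cold = False, rain = True, hot = False, idle = True, fan = False, open = False

  ~((cold -> (hot & fan))) | (~open & (~idle | ~fan)) = True
    ~((cold -> (hot & fan))) = False
      cold -> (hot & fan) = True
        hot & fan = False
    ~open & (~idle | ~fan) = True
      ~open = True
      ~idle | ~fan = True
        ~idle = False
        ~fan = True
  (((open -> ~fan) & open) & (fan & rain)) <-> (~(~cold) | ((rain <-> fan) & ~cold)) = True
    ((open -> ~fan) & open) & (fan & rain) = False
      (open -> ~fan) & open = False
        open -> ~fan = True
          ~fan = True
      fan & rain = False
    ~(~cold) | ((rain <-> fan) & ~cold) = False
      ~(~cold) = False
        ~cold = True
      (rain <-> fan) & ~cold = False
        rain <-> fan = False
        ~cold = True
Both conjuncts True, so the formula holds.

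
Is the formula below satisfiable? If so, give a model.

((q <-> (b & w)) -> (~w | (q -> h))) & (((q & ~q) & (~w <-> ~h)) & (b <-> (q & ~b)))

Case q = True: the conjunct ~q is False.
Case q = False: the conjunct q is False.
Both cases fail — unsatisfiable.

The formula is unsatisfiable.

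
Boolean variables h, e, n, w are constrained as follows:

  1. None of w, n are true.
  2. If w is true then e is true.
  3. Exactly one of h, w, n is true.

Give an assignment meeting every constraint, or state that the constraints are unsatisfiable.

h: True, e: True, n: False, w: False

  (1) {w, n}: 0 true — none ✓
  (2) w=F ⇒ e: vacuous ✓
  (3) {h, w, n}: 1 true — exactly one ✓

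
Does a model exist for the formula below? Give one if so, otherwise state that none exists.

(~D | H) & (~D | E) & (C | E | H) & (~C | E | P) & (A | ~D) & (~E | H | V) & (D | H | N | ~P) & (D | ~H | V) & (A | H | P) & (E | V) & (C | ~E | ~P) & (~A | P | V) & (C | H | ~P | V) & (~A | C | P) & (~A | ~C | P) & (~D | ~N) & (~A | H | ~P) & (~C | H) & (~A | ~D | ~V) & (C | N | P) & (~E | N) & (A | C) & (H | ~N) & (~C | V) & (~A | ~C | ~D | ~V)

Set A = True.
Set N = True.
  then (~D | ~N) forces D = False.
  then (H | ~N) forces H = True.
  then (D | ~H | V) forces V = True.
Set E = True.
Try C = False:
  (C | ~E | ~P) forces P = False.
  clause (~A | C | P) is falsified — backtrack.
So C = True.
  then (~A | ~C | P) forces P = True.
All clauses satisfied.

A: True; N: True; E: True; C: True; V: True; H: True; P: True; D: False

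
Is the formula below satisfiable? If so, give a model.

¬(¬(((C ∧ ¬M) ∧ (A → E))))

A = False, E = True, C = True, M = False

  ¬(¬(((C ∧ ¬M) ∧ (A → E)))) = True
    ¬(((C ∧ ¬M) ∧ (A → E))) = False
      (C ∧ ¬M) ∧ (A → E) = True
        C ∧ ¬M = True
          ¬M = True
        A → E = True
The formula evaluates to True.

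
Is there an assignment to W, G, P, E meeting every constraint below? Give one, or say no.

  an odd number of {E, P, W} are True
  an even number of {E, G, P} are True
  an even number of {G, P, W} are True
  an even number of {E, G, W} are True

W = True; G = False; P = True; E = True

{E, P, W}: 3 true → odd ✓
{E, G, P}: 2 true → even ✓
{G, P, W}: 2 true → even ✓
{E, G, W}: 2 true → even ✓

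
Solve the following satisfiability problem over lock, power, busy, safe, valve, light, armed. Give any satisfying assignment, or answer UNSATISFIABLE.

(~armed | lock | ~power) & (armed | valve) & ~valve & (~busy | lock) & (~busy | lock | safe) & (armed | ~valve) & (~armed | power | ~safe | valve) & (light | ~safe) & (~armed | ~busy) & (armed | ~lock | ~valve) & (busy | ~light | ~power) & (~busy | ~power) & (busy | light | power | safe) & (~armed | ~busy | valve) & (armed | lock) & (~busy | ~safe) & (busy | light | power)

lock: True, power: False, busy: False, safe: False, valve: False, light: True, armed: True

Unit clause (~valve) forces valve = False.
In (armed | valve) only armed is left, so armed = True.
In (~armed | ~busy) only ~busy is left, so busy = False.
Set lock = True.
Set power = False.
  then (~armed | power | ~safe | valve) forces safe = False.
  then (busy | light | power | safe) forces light = True.
All clauses satisfied.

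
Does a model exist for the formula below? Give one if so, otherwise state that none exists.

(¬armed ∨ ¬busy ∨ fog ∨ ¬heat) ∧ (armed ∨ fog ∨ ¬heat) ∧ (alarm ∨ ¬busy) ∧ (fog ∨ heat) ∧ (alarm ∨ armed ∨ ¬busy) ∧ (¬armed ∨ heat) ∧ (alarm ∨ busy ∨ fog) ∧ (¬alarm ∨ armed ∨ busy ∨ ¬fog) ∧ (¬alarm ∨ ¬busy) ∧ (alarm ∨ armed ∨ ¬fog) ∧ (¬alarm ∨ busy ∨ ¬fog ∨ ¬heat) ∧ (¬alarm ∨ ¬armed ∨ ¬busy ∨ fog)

Set armed = True.
  then (¬armed ∨ heat) forces heat = True.
Set alarm = False.
  then (alarm ∨ ¬busy) forces busy = False.
  then (alarm ∨ busy ∨ fog) forces fog = True.
All clauses satisfied.

armed: True, alarm: False, fog: True, busy: False, heat: True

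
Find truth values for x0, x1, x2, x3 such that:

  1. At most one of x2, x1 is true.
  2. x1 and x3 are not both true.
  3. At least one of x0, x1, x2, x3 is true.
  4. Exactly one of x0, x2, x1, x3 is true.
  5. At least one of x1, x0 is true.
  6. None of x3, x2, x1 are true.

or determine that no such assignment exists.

x0 = True; x1 = False; x2 = False; x3 = False

  (1) {x2, x1}: 0 true — at most one ✓
  (2) x1=F, x3=F — not both ✓
  (3) {x0, x1, x2, x3}: 1 true — at least one ✓
  (4) {x0, x2, x1, x3}: 1 true — exactly one ✓
  (5) {x1, x0}: 1 true — at least one ✓
  (6) {x3, x2, x1}: 0 true — none ✓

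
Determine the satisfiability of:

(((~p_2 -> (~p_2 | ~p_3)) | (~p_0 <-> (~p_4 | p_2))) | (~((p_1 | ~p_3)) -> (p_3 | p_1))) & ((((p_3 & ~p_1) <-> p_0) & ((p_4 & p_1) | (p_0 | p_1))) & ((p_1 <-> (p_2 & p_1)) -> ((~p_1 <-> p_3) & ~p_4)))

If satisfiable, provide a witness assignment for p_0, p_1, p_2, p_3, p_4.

p_0 = False; p_1 = True; p_2 = True; p_3 = False; p_4 = False

  ((~p_2 -> (~p_2 | ~p_3)) | (~p_0 <-> (~p_4 | p_2))) | (~((p_1 | ~p_3)) -> (p_3 | p_1)) = True
    (~p_2 -> (~p_2 | ~p_3)) | (~p_0 <-> (~p_4 | p_2)) = True
      ~p_2 -> (~p_2 | ~p_3) = True
        ~p_2 = False
        ~p_2 | ~p_3 = True
          ~p_2 = False
          ~p_3 = True
      ~p_0 <-> (~p_4 | p_2) = True
        ~p_0 = True
        ~p_4 | p_2 = True
          ~p_4 = True
    ~((p_1 | ~p_3)) -> (p_3 | p_1) = True
      ~((p_1 | ~p_3)) = False
        p_1 | ~p_3 = True
          ~p_3 = True
      p_3 | p_1 = True
  (((p_3 & ~p_1) <-> p_0) & ((p_4 & p_1) | (p_0 | p_1))) & ((p_1 <-> (p_2 & p_1)) -> ((~p_1 <-> p_3) & ~p_4)) = True
    ((p_3 & ~p_1) <-> p_0) & ((p_4 & p_1) | (p_0 | p_1)) = True
      (p_3 & ~p_1) <-> p_0 = True
        p_3 & ~p_1 = False
          ~p_1 = False
      (p_4 & p_1) | (p_0 | p_1) = True
        p_4 & p_1 = False
        p_0 | p_1 = True
    (p_1 <-> (p_2 & p_1)) -> ((~p_1 <-> p_3) & ~p_4) = True
      p_1 <-> (p_2 & p_1) = True
        p_2 & p_1 = True
      (~p_1 <-> p_3) & ~p_4 = True
        ~p_1 <-> p_3 = True
          ~p_1 = False
        ~p_4 = True
Both conjuncts True, so the formula holds.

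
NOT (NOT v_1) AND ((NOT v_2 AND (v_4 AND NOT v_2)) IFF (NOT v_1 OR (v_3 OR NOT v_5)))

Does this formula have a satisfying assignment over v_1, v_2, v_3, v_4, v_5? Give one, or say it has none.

v_1: True, v_2: True, v_3: False, v_4: False, v_5: True

  NOT (NOT v_1) = True
    NOT v_1 = False
  (NOT v_2 AND (v_4 AND NOT v_2)) IFF (NOT v_1 OR (v_3 OR NOT v_5)) = True
    NOT v_2 AND (v_4 AND NOT v_2) = False
      NOT v_2 = False
      v_4 AND NOT v_2 = False
        NOT v_2 = False
    NOT v_1 OR (v_3 OR NOT v_5) = False
      NOT v_1 = False
      v_3 OR NOT v_5 = False
        NOT v_5 = False
Both conjuncts True, so the formula holds.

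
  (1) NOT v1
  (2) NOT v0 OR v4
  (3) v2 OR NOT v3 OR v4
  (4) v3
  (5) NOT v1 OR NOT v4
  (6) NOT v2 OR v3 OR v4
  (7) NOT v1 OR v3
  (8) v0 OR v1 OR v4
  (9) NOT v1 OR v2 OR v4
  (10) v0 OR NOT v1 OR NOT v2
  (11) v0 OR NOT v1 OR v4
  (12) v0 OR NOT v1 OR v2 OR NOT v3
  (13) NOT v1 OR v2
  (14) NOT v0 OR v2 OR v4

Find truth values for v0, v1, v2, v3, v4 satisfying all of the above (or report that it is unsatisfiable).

Unit clause (NOT v1) forces v1 = False.
Unit clause (v3) forces v3 = True.
Set v0 = False.
  then (v0 OR v1 OR v4) forces v4 = True.
Set v2 = True.
All clauses satisfied.

v0: False, v1: False, v2: True, v3: True, v4: True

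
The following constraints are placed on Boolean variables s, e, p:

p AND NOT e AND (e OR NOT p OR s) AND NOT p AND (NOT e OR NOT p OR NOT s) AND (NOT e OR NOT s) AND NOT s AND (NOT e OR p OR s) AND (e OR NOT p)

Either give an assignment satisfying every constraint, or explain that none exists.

UNSATISFIABLE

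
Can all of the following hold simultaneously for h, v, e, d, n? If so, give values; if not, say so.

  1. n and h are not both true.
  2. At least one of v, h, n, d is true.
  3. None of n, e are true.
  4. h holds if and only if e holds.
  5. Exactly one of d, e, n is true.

h = False, v = True, e = False, d = True, n = False

  (1) n=F, h=F — not both ✓
  (2) {v, h, n, d}: 2 true — at least one ✓
  (3) {n, e}: 0 true — none ✓
  (4) h=F, e=F — same ✓
  (5) {d, e, n}: 1 true — exactly one ✓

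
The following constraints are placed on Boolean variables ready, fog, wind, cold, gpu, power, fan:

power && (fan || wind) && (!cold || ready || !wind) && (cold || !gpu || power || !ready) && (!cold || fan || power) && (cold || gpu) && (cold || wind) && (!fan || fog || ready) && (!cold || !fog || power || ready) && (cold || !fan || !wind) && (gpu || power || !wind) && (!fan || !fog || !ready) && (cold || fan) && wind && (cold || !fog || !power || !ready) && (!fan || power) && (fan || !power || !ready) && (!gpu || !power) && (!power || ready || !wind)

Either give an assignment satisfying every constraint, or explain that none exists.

ready=T, fog=F, wind=T, cold=T, gpu=F, power=T, fan=T

Unit clause (power) forces power = True.
Unit clause (wind) forces wind = True.
In (!gpu || !power) only !gpu is left, so gpu = False.
In (!power || ready || !wind) only ready is left, so ready = True.
In (cold || gpu) only cold is left, so cold = True.
In (fan || !power || !ready) only fan is left, so fan = True.
In (!fan || !fog || !ready) only !fog is left, so fog = False.
All clauses satisfied.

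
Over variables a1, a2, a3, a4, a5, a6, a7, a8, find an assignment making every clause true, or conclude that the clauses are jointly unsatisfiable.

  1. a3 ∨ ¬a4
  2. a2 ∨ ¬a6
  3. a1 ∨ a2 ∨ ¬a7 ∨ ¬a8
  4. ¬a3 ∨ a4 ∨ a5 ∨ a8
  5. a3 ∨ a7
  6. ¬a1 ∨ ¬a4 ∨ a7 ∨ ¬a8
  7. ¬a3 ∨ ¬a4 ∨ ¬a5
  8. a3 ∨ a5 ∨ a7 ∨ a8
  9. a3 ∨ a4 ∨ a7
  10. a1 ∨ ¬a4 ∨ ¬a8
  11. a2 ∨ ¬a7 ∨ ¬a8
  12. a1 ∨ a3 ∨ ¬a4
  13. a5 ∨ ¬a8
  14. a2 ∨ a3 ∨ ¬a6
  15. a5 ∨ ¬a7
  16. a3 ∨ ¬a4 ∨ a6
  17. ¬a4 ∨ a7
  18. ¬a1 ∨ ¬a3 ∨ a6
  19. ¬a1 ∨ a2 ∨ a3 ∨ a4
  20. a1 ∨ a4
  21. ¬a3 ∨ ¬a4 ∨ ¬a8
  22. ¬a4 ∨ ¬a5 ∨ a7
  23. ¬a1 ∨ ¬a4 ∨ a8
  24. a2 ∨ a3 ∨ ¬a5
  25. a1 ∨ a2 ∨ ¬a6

Set a1 = True.
Try a2 = False:
  (a2 ∨ ¬a6) forces a6 = False.
  (¬a1 ∨ ¬a3 ∨ a6) forces a3 = False.
  (a3 ∨ ¬a4) forces a4 = False.
  clause (¬a1 ∨ a2 ∨ a3 ∨ a4) is falsified — backtrack.
So a2 = True.
Set a3 = True.
  then (¬a1 ∨ ¬a3 ∨ a6) forces a6 = True.
Try a4 = True:
  (¬a3 ∨ ¬a4 ∨ ¬a5) forces a5 = False.
  (a5 ∨ ¬a8) forces a8 = False.
  clause (¬a1 ∨ ¬a4 ∨ a8) is falsified — backtrack.
So a4 = False.
Set a5 = True.
Set a7 = False.
Set a8 = True.
All clauses satisfied.

a1=T, a2=T, a3=T, a4=F, a5=T, a6=T, a7=F, a8=T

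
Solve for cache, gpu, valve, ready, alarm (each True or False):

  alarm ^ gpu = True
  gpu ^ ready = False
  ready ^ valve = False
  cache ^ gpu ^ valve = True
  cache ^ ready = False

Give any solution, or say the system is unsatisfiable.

cache = True, gpu = True, valve = True, ready = True, alarm = False

alarm ^ gpu = F ^ T = True ✓
gpu ^ ready = T ^ T = False ✓
ready ^ valve = T ^ T = False ✓
cache ^ gpu ^ valve = T ^ T ^ T = True ✓
cache ^ ready = T ^ T = False ✓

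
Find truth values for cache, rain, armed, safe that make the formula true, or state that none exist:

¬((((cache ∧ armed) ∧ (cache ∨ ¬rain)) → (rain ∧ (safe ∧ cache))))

cache = True, rain = False, armed = True, safe = False

  ¬((((cache ∧ armed) ∧ (cache ∨ ¬rain)) → (rain ∧ (safe ∧ cache)))) = True
    ((cache ∧ armed) ∧ (cache ∨ ¬rain)) → (rain ∧ (safe ∧ cache)) = False
      (cache ∧ armed) ∧ (cache ∨ ¬rain) = True
        cache ∧ armed = True
        cache ∨ ¬rain = True
          ¬rain = True
      rain ∧ (safe ∧ cache) = False
        safe ∧ cache = False
The formula evaluates to True.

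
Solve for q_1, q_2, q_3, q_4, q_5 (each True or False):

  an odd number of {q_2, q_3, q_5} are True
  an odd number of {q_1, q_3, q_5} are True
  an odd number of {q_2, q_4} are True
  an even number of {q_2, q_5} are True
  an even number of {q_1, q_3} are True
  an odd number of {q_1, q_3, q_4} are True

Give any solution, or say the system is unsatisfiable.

Adding constraints 2, 3, 4, 6 mod 2: every variable appears an even number of times on the left, so the left side is 0.
But the right sides sum to 1 (mod 2). 0 ≠ 1 — the system is inconsistent.

Unsatisfiable — no assignment works.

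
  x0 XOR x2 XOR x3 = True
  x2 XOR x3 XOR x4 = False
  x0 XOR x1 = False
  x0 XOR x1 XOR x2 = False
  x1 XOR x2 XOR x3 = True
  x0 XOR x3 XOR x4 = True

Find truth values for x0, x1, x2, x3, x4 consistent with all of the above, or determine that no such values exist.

x0 = True; x1 = True; x2 = False; x3 = False; x4 = False

x0 XOR x2 XOR x3 = T XOR F XOR F = True ✓
x2 XOR x3 XOR x4 = F XOR F XOR F = False ✓
x0 XOR x1 = T XOR T = False ✓
x0 XOR x1 XOR x2 = T XOR T XOR F = False ✓
x1 XOR x2 XOR x3 = T XOR F XOR F = True ✓
x0 XOR x3 XOR x4 = T XOR F XOR F = True ✓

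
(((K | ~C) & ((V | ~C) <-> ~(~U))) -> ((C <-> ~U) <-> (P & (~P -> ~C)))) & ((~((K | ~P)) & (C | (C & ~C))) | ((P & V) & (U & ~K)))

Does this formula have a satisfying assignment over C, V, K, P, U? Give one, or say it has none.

C = False; V = True; K = False; P = True; U = True

  ((K | ~C) & ((V | ~C) <-> ~(~U))) -> ((C <-> ~U) <-> (P & (~P -> ~C))) = True
    (K | ~C) & ((V | ~C) <-> ~(~U)) = True
      K | ~C = True
        ~C = True
      (V | ~C) <-> ~(~U) = True
        V | ~C = True
          ~C = True
        ~(~U) = True
          ~U = False
    (C <-> ~U) <-> (P & (~P -> ~C)) = True
      C <-> ~U = True
        ~U = False
      P & (~P -> ~C) = True
        ~P -> ~C = True
          ~P = False
          ~C = True
  (~((K | ~P)) & (C | (C & ~C))) | ((P & V) & (U & ~K)) = True
    ~((K | ~P)) & (C | (C & ~C)) = False
      ~((K | ~P)) = True
        K | ~P = False
          ~P = False
      C | (C & ~C) = False
        C & ~C = False
          ~C = True
    (P & V) & (U & ~K) = True
      P & V = True
      U & ~K = True
        ~K = True
Both conjuncts True, so the formula holds.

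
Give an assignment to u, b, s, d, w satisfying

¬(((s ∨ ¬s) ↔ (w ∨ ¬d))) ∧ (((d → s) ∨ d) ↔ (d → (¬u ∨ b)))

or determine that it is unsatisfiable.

u: False, b: False, s: False, d: True, w: False

  ¬(((s ∨ ¬s) ↔ (w ∨ ¬d))) = True
    (s ∨ ¬s) ↔ (w ∨ ¬d) = False
      s ∨ ¬s = True
        ¬s = True
      w ∨ ¬d = False
        ¬d = False
  ((d → s) ∨ d) ↔ (d → (¬u ∨ b)) = True
    (d → s) ∨ d = True
      d → s = False
    d → (¬u ∨ b) = True
      ¬u ∨ b = True
        ¬u = True
Both conjuncts True, so the formula holds.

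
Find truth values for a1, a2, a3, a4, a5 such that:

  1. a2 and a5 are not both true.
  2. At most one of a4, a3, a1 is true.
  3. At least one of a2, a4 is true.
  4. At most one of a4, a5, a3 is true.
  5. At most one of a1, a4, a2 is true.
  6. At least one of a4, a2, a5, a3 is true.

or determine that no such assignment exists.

a1=F, a2=T, a3=T, a4=F, a5=F

  (1) a2=T, a5=F — not both ✓
  (2) {a4, a3, a1}: 1 true — at most one ✓
  (3) {a2, a4}: 1 true — at least one ✓
  (4) {a4, a5, a3}: 1 true — at most one ✓
  (5) {a1, a4, a2}: 1 true — at most one ✓
  (6) {a4, a2, a5, a3}: 2 true — at least one ✓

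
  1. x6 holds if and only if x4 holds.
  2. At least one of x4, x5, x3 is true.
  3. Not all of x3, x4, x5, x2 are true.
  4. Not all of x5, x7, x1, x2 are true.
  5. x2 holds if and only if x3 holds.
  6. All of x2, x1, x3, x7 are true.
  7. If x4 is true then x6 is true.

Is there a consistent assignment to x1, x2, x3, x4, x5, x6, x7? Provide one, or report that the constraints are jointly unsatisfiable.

x1=T, x2=T, x3=T, x4=F, x5=F, x6=F, x7=T

  (1) x6=F, x4=F — same ✓
  (2) {x4, x5, x3}: 1 true — at least one ✓
  (3) {x3, x4, x5, x2}: 2/4 true — not all ✓
  (4) {x5, x7, x1, x2}: 3/4 true — not all ✓
  (5) x2=T, x3=T — same ✓
  (6) {x2, x1, x3, x7}: all 4 true ✓
  (7) x4=F ⇒ x6: vacuous ✓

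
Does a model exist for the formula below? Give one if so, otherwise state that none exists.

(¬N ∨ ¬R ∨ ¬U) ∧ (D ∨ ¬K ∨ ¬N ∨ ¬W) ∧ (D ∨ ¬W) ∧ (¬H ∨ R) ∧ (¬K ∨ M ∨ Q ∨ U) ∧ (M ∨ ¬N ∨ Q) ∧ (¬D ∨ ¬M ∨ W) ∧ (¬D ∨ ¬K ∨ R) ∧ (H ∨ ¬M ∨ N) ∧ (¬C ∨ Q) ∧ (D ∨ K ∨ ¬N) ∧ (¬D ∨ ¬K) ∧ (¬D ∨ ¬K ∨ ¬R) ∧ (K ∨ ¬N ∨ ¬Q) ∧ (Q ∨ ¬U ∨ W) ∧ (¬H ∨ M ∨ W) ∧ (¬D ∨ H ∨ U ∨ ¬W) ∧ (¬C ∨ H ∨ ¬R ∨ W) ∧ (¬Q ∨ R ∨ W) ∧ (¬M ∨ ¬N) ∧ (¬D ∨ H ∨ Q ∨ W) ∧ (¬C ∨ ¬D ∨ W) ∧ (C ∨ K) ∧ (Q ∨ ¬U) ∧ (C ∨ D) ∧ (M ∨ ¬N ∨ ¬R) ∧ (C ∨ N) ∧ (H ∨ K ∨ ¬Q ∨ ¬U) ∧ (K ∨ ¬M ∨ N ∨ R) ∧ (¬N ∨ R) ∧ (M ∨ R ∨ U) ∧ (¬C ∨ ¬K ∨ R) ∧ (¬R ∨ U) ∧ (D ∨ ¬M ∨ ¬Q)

H=T; K=F; M=F; N=F; U=T; C=T; R=T; D=T; W=T; Q=T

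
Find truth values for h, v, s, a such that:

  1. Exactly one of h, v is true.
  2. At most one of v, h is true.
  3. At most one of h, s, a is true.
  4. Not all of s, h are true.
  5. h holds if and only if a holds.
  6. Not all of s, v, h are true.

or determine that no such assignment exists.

h=F, v=T, s=F, a=F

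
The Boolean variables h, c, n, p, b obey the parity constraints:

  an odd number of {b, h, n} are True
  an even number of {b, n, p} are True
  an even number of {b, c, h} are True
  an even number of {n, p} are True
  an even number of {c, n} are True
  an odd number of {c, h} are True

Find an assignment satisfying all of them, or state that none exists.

Adding constraints 1, 3, 5 mod 2: every variable appears an even number of times on the left, so the left side is 0.
But the right sides sum to 1 (mod 2). 0 ≠ 1 — the system is inconsistent.

Unsatisfiable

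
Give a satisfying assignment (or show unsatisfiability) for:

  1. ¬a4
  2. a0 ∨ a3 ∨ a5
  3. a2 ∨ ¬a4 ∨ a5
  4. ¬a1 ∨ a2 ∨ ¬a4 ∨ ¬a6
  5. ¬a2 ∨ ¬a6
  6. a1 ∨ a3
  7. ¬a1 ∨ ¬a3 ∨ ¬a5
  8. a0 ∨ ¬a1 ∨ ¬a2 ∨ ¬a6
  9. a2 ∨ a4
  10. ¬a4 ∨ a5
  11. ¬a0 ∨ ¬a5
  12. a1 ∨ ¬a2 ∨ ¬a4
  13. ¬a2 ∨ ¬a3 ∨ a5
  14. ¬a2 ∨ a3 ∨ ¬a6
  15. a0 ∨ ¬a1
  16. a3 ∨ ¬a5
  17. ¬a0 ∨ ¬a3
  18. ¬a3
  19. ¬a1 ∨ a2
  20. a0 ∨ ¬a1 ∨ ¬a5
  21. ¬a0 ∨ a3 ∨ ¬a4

a0=T, a1=T, a2=T, a3=F, a4=F, a5=F, a6=F

Unit clause (¬a4) forces a4 = False.
In (a2 ∨ a4) only a2 is left, so a2 = True.
Unit clause (¬a3) forces a3 = False.
In (¬a2 ∨ ¬a6) only ¬a6 is left, so a6 = False.
In (a1 ∨ a3) only a1 is left, so a1 = True.
In (a0 ∨ ¬a1) only a0 is left, so a0 = True.
In (a3 ∨ ¬a5) only ¬a5 is left, so a5 = False.
All clauses satisfied.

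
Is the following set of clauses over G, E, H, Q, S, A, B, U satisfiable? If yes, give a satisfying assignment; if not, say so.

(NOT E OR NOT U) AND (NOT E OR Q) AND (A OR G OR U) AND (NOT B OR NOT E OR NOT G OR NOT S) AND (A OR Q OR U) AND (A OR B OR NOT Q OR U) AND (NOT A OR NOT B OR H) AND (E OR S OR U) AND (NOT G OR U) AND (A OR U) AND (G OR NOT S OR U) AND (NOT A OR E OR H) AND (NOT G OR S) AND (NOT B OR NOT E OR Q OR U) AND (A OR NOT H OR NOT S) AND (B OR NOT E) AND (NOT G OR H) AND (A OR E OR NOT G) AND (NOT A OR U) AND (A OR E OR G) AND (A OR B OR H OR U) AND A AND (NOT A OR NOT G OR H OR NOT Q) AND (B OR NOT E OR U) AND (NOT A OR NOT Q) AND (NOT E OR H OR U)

G = True, E = False, H = True, Q = False, S = True, A = True, B = True, U = True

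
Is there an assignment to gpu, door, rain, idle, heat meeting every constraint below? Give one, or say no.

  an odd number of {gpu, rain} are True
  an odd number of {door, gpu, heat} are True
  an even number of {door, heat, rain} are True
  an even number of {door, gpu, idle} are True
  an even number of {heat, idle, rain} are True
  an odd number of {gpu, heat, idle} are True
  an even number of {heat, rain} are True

gpu=F, door=F, rain=T, idle=F, heat=T

{gpu, rain}: 1 true → odd ✓
{door, gpu, heat}: 1 true → odd ✓
{door, heat, rain}: 2 true → even ✓
{door, gpu, idle}: 0 true → even ✓
{heat, idle, rain}: 2 true → even ✓
{gpu, heat, idle}: 1 true → odd ✓
{heat, rain}: 2 true → even ✓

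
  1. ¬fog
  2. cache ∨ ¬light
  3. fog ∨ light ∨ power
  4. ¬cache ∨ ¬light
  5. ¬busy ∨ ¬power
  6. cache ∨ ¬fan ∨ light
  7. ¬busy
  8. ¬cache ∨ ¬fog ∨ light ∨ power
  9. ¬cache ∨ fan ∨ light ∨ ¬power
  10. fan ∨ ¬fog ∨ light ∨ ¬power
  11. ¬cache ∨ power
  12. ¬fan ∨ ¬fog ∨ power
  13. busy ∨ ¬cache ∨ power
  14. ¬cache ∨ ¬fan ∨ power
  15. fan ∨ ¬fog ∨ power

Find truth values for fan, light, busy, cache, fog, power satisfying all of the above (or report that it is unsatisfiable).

fan = False, light = False, busy = False, cache = False, fog = False, power = True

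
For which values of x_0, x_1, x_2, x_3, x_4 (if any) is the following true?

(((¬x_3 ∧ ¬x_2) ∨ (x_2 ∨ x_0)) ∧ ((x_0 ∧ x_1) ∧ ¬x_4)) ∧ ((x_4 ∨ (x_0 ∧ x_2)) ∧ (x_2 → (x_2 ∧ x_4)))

Unsatisfiable

Case x_0 = True: the formula simplifies to (x_1 ∧ ¬x_4) ∧ ((x_4 ∨ x_2) ∧ (x_2 → (x_2 ∧ x_4))).
  x_4 = True: the conjunct ¬x_4 is False.
  x_4 = False: simplifies to x_1 ∧ (x_2 ∧ ¬x_2).
    x_2 = True: the conjunct ¬x_2 is False.
    x_2 = False: the conjunct x_2 is False.
Case x_0 = False: the conjunct x_0 is False.
Both cases fail — unsatisfiable.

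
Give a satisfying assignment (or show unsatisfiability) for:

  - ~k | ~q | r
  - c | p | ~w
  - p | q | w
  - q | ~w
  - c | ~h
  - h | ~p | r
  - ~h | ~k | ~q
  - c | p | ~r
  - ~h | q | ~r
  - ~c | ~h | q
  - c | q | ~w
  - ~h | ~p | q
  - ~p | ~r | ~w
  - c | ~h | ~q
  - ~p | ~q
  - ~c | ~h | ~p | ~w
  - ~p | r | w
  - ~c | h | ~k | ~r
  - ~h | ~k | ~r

h = True, p = False, c = True, r = True, q = True, k = False, w = False

Set h = True.
  then (c | ~h) forces c = True.
  then (~c | ~h | q) forces q = True.
  then (~p | ~q) forces p = False.
  then (~h | ~k | ~q) forces k = False.
Set r = True.
Set w = False.
All clauses satisfied.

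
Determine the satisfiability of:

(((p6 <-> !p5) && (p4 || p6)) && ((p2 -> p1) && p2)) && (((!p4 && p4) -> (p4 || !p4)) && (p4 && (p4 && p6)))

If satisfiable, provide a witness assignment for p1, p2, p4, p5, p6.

p1 = True, p2 = True, p4 = True, p5 = False, p6 = True

  ((p6 <-> !p5) && (p4 || p6)) && ((p2 -> p1) && p2) = True
    (p6 <-> !p5) && (p4 || p6) = True
      p6 <-> !p5 = True
        !p5 = True
      p4 || p6 = True
    (p2 -> p1) && p2 = True
      p2 -> p1 = True
  ((!p4 && p4) -> (p4 || !p4)) && (p4 && (p4 && p6)) = True
    (!p4 && p4) -> (p4 || !p4) = True
      !p4 && p4 = False
        !p4 = False
      p4 || !p4 = True
        !p4 = False
    p4 && (p4 && p6) = True
      p4 && p6 = True
Both conjuncts True, so the formula holds.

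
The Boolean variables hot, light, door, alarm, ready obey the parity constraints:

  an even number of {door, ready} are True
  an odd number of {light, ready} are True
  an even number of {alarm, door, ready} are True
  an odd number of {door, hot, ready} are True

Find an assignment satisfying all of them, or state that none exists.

hot: True, light: True, door: False, alarm: False, ready: False

{door, ready}: 0 true → even ✓
{light, ready}: 1 true → odd ✓
{alarm, door, ready}: 0 true → even ✓
{door, hot, ready}: 1 true → odd ✓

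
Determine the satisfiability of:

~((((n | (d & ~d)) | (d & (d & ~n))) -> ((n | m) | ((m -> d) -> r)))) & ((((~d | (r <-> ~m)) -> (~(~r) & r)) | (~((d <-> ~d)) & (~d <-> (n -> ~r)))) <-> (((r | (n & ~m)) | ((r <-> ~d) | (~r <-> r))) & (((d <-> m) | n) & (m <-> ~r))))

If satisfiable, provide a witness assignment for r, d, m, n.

Case r = True: the conjunct ~((((n | (d & ~d)) | (d & (d & ~n))) -> ((n | m) | ((m -> d) -> r)))) becomes ~((((n | (d & ~d)) | (d & (d & ~n))) -> True)) = False.
Case r = False: the formula simplifies to ~((((n | (d & ~d)) | (d & (d & ~n))) -> ((n | m) | ~((m -> d))))) & ((~((~d | m)) | (~((d <-> ~d)) & ~d)) <-> (((n & ~m) | d) & (((d <-> m) | n) & m))).
  m = True: the conjunct ~((((n | (d & ~d)) | (d & (d & ~n))) -> ((n | m) | ~((m -> d))))) becomes ~((((n | (d & ~d)) | (d & (d & ~n))) -> True)) = False.
  m = False: simplifies to ~((((n | (d & ~d)) | (d & (d & ~n))) -> n)) & ~((~(~d) | (~((d <-> ~d)) & ~d))).
    d = True: the conjunct ~((~(~d) | (~((d <-> ~d)) & ~d))) becomes ~((True | False)) = False.
    d = False: the conjunct ~((~(~d) | (~((d <-> ~d)) & ~d))) becomes ~((False | True)) = False.
Both cases fail — unsatisfiable.

Unsatisfiable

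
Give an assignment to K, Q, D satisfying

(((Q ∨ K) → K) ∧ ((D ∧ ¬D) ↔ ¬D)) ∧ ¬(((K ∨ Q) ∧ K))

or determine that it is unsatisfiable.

K = False, Q = False, D = True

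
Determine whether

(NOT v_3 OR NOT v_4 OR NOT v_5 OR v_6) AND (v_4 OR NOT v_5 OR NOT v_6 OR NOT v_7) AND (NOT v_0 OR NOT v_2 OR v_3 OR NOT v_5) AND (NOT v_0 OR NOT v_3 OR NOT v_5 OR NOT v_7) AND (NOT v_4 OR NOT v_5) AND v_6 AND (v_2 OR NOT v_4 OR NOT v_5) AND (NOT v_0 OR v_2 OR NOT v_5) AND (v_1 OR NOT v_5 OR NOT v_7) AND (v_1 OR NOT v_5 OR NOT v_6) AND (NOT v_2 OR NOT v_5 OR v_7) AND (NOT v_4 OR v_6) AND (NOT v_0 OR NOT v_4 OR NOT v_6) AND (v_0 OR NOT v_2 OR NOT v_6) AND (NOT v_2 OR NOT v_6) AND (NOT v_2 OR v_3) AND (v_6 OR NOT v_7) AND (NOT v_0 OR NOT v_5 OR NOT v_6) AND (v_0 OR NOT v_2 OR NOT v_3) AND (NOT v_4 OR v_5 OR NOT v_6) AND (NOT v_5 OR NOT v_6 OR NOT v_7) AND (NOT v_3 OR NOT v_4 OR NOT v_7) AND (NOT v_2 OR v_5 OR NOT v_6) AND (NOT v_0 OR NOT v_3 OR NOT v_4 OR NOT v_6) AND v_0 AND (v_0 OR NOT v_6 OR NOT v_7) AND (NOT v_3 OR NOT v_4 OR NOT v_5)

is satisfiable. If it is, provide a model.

v_0=T, v_1=T, v_2=F, v_3=T, v_4=F, v_5=F, v_6=T, v_7=T

Unit clause (v_6) forces v_6 = True.
In (NOT v_2 OR NOT v_6) only NOT v_2 is left, so v_2 = False.
Unit clause (v_0) forces v_0 = True.
In (NOT v_0 OR v_2 OR NOT v_5) only NOT v_5 is left, so v_5 = False.
In (NOT v_0 OR NOT v_4 OR NOT v_6) only NOT v_4 is left, so v_4 = False.
Set v_1 = True.
Set v_3 = True.
Set v_7 = True.
All clauses satisfied.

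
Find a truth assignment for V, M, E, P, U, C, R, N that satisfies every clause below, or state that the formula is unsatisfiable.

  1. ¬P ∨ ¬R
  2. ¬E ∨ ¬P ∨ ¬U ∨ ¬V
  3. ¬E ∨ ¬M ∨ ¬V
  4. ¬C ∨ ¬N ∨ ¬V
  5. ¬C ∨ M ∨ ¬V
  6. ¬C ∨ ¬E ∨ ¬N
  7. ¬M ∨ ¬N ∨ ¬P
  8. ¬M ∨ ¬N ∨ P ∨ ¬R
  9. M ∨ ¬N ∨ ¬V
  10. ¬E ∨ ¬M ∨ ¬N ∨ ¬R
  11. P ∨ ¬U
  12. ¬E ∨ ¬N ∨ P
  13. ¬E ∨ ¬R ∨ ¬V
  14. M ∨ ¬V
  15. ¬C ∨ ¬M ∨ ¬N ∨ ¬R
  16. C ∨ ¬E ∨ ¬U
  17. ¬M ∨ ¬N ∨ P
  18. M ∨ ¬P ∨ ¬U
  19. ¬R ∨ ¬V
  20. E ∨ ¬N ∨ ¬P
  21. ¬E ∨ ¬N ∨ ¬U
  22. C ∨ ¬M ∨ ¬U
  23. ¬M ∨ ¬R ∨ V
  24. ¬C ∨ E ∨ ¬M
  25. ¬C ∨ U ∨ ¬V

V = False; M = False; E = False; P = False; U = False; C = True; R = True; N = False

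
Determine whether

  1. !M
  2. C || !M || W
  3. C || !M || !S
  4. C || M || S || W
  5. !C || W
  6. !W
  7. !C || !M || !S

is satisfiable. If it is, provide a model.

Unit clause (!M) forces M = False.
Unit clause (!W) forces W = False.
In (!C || W) only !C is left, so C = False.
In (C || M || S || W) only S is left, so S = True.
Check each clause:
  (!M): !M holds.
  (C || !M || W): !M holds.
  (C || !M || !S): !M holds.
  (C || M || S || W): S holds.
  (!C || W): !C holds.
  (!W): !W holds.
  (!C || !M || !S): !C holds.
All clauses satisfied.

C = False, M = False, W = False, S = True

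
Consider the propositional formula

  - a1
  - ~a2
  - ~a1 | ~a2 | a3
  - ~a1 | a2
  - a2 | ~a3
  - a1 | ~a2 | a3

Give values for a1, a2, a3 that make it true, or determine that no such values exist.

Unsatisfiable — no assignment works.

Case a1 = True:
  (~a2) forces a2 = False.
  Clause (~a1 | a2) is falsified — contradiction.
Case a1 = False:
  Clause (a1) is falsified — contradiction.
Both cases fail, so the formula is unsatisfiable.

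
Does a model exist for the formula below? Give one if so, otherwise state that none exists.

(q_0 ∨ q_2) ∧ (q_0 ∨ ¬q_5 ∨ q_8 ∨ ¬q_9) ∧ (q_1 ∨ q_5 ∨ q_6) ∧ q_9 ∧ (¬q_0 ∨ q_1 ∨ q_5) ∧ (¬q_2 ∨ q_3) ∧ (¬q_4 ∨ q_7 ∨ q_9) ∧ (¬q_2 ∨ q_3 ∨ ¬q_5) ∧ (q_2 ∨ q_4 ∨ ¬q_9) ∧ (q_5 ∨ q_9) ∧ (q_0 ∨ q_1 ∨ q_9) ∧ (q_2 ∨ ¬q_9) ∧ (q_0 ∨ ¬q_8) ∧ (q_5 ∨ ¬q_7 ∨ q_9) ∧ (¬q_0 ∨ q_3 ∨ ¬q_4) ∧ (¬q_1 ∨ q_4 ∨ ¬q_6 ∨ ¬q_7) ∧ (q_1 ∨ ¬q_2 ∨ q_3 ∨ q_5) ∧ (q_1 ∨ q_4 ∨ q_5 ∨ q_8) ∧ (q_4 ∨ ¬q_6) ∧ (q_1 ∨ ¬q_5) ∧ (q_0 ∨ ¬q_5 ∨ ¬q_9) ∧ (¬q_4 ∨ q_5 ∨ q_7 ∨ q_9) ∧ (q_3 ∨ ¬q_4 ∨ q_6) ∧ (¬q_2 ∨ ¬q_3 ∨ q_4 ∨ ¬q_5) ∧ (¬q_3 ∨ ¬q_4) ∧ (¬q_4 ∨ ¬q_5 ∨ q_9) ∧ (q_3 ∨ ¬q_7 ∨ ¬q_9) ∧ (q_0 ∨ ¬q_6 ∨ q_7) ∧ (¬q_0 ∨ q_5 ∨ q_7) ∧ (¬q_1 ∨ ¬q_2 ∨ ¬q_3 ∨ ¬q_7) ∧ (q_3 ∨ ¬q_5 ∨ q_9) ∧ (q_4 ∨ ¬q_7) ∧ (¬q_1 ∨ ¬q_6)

Unit clause (q_9) forces q_9 = True.
In (q_2 ∨ ¬q_9) only q_2 is left, so q_2 = True.
In (¬q_2 ∨ q_3) only q_3 is left, so q_3 = True.
In (¬q_3 ∨ ¬q_4) only ¬q_4 is left, so q_4 = False.
In (q_4 ∨ ¬q_7) only ¬q_7 is left, so q_7 = False.
In (q_4 ∨ ¬q_6) only ¬q_6 is left, so q_6 = False.
In (¬q_2 ∨ ¬q_3 ∨ q_4 ∨ ¬q_5) only ¬q_5 is left, so q_5 = False.
In (¬q_0 ∨ q_5 ∨ q_7) only ¬q_0 is left, so q_0 = False.
In (q_1 ∨ q_5 ∨ q_6) only q_1 is left, so q_1 = True.
In (q_0 ∨ ¬q_8) only ¬q_8 is left, so q_8 = False.
All clauses satisfied.

q_0: False, q_1: True, q_2: True, q_3: True, q_4: False, q_5: False, q_6: False, q_7: False, q_8: False, q_9: True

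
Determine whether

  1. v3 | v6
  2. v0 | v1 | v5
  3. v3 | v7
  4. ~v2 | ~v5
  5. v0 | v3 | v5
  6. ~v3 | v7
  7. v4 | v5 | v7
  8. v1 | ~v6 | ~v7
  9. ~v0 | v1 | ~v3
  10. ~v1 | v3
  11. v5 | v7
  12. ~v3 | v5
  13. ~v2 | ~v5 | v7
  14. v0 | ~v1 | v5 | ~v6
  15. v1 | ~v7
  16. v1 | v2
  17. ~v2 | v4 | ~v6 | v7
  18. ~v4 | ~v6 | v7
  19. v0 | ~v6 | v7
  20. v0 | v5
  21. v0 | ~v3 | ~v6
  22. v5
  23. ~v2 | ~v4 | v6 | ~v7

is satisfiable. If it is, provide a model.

Unit clause (v5) forces v5 = True.
In (~v2 | ~v5) only ~v2 is left, so v2 = False.
In (v1 | v2) only v1 is left, so v1 = True.
In (~v1 | v3) only v3 is left, so v3 = True.
In (~v3 | v7) only v7 is left, so v7 = True.
Set v0 = True.
Set v4 = True.
Set v6 = False.
All clauses satisfied.

v0=T, v1=T, v2=F, v3=T, v4=T, v5=T, v6=F, v7=T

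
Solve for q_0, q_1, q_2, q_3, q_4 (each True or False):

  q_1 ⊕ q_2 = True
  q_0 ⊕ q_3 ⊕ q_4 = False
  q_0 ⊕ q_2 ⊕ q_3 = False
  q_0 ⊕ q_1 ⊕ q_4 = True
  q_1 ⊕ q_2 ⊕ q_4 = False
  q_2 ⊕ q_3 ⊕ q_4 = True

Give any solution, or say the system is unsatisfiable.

q_0 = False, q_1 = False, q_2 = True, q_3 = True, q_4 = True

q_1 ⊕ q_2 = F ⊕ T = True ✓
q_0 ⊕ q_3 ⊕ q_4 = F ⊕ T ⊕ T = False ✓
q_0 ⊕ q_2 ⊕ q_3 = F ⊕ T ⊕ T = False ✓
q_0 ⊕ q_1 ⊕ q_4 = F ⊕ F ⊕ T = True ✓
q_1 ⊕ q_2 ⊕ q_4 = F ⊕ T ⊕ T = False ✓
q_2 ⊕ q_3 ⊕ q_4 = T ⊕ T ⊕ T = True ✓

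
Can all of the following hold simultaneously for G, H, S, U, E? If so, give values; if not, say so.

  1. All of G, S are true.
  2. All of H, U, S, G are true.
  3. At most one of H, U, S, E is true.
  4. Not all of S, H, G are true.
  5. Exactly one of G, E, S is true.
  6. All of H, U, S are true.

No satisfying assignment exists.

Case G = True:
  (1) forces S = True.
  Constraint (5) is violated (G=T, S=T) — contradiction.
Case G = False:
  Constraint (1) is violated (G=F) — contradiction.
Both cases fail — unsatisfiable.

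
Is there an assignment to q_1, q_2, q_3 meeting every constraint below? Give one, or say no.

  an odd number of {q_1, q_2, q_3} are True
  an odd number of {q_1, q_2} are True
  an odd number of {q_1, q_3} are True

q_1 = True, q_2 = False, q_3 = False

{q_1, q_2, q_3}: 1 true → odd ✓
{q_1, q_2}: 1 true → odd ✓
{q_1, q_3}: 1 true → odd ✓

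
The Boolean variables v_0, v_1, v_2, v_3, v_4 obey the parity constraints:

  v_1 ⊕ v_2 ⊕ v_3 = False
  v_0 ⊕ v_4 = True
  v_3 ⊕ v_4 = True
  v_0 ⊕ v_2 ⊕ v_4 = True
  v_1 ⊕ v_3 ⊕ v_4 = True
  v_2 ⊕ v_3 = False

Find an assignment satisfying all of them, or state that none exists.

v_0: False; v_1: False; v_2: False; v_3: False; v_4: True

v_1 ⊕ v_2 ⊕ v_3 = F ⊕ F ⊕ F = False ✓
v_0 ⊕ v_4 = F ⊕ T = True ✓
v_3 ⊕ v_4 = F ⊕ T = True ✓
v_0 ⊕ v_2 ⊕ v_4 = F ⊕ F ⊕ T = True ✓
v_1 ⊕ v_3 ⊕ v_4 = F ⊕ F ⊕ T = True ✓
v_2 ⊕ v_3 = F ⊕ F = False ✓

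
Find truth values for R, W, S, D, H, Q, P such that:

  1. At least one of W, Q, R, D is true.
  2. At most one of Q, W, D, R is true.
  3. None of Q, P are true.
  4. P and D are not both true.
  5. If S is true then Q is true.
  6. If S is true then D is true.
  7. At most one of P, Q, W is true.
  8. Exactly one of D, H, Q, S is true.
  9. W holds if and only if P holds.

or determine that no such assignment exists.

R = False, W = False, S = False, D = True, H = False, Q = False, P = False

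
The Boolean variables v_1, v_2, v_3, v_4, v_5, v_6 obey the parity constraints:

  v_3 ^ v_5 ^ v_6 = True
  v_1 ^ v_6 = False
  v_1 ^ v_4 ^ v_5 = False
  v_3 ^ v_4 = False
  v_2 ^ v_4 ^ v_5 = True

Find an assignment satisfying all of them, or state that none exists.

Adding constraints 1, 2, 3, 4 mod 2: every variable appears an even number of times on the left, so the left side is 0.
But the right sides sum to 1 (mod 2). 0 ≠ 1 — the system is inconsistent.

UNSATISFIABLE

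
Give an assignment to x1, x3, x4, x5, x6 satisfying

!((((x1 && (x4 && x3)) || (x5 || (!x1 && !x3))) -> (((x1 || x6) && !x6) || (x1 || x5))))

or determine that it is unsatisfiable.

x1 = False; x3 = False; x4 = True; x5 = False; x6 = False

  !((((x1 && (x4 && x3)) || (x5 || (!x1 && !x3))) -> (((x1 || x6) && !x6) || (x1 || x5)))) = True
    ((x1 && (x4 && x3)) || (x5 || (!x1 && !x3))) -> (((x1 || x6) && !x6) || (x1 || x5)) = False
      (x1 && (x4 && x3)) || (x5 || (!x1 && !x3)) = True
        x1 && (x4 && x3) = False
          x4 && x3 = False
        x5 || (!x1 && !x3) = True
          !x1 && !x3 = True
            !x1 = True
            !x3 = True
      ((x1 || x6) && !x6) || (x1 || x5) = False
        (x1 || x6) && !x6 = False
          x1 || x6 = False
          !x6 = True
        x1 || x5 = False
The formula evaluates to True.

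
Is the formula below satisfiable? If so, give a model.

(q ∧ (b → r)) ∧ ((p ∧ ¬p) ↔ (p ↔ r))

p = False; r = True; b = True; q = True

  q ∧ (b → r) = True
    b → r = True
  (p ∧ ¬p) ↔ (p ↔ r) = True
    p ∧ ¬p = False
      ¬p = True
    p ↔ r = False
Both conjuncts True, so the formula holds.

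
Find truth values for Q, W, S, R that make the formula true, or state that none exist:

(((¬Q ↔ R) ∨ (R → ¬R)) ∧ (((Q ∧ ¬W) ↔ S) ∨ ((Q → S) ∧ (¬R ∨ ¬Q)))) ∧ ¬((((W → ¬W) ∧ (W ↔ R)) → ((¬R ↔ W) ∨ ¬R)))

Unsatisfiable

The conjunct ¬((((W → ¬W) ∧ (W ↔ R)) → ((¬R ↔ W) ∨ ¬R))) is unsatisfiable on its own:
  W=F, R=F: evaluates to False.
  W=F, R=T: evaluates to False.
  W=T, R=F: evaluates to False.
  W=T, R=T: evaluates to False.
So the whole conjunction is unsatisfiable.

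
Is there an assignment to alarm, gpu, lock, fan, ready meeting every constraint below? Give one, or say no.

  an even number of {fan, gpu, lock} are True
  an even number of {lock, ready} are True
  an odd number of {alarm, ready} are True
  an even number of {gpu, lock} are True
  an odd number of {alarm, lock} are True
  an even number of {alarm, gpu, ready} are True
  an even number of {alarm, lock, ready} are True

alarm: False, gpu: True, lock: True, fan: False, ready: True

{fan, gpu, lock}: 2 true → even ✓
{lock, ready}: 2 true → even ✓
{alarm, ready}: 1 true → odd ✓
{gpu, lock}: 2 true → even ✓
{alarm, lock}: 1 true → odd ✓
{alarm, gpu, ready}: 2 true → even ✓
{alarm, lock, ready}: 2 true → even ✓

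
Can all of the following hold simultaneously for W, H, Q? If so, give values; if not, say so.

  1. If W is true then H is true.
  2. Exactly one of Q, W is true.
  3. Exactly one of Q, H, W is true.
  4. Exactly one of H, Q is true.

W = False, H = False, Q = True

  (1) W=F ⇒ H: vacuous ✓
  (2) {Q, W}: 1 true — exactly one ✓
  (3) {Q, H, W}: 1 true — exactly one ✓
  (4) {H, Q}: 1 true — exactly one ✓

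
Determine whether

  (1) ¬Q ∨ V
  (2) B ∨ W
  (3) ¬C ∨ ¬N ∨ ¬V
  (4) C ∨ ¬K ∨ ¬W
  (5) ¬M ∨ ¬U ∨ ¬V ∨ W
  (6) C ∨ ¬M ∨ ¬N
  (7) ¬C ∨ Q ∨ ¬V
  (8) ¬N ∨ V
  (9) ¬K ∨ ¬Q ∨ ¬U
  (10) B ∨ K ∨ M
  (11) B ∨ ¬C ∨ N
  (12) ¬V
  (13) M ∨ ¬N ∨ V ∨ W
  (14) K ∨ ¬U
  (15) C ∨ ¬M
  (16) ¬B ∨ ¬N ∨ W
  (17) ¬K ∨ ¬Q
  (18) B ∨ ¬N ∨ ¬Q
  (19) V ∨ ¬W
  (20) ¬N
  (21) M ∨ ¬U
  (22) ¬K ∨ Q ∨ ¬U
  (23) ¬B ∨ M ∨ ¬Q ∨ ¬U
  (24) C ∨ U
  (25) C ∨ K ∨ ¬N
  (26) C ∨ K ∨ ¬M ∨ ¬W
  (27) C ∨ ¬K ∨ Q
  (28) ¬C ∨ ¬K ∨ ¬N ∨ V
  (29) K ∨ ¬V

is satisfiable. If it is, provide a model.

W = False, U = False, V = False, Q = False, B = True, N = False, M = False, K = False, C = True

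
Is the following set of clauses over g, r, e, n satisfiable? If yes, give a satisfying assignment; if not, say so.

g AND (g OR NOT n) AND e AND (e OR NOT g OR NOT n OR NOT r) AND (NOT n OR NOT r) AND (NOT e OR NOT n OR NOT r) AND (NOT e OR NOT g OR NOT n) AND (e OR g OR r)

g=T; r=T; e=T; n=F

Unit clause (g) forces g = True.
Unit clause (e) forces e = True.
In (NOT e OR NOT g OR NOT n) only NOT n is left, so n = False.
Set r = True.
Check each clause:
  (g): g holds.
  (g OR NOT n): g holds.
  (e): e holds.
  (e OR NOT g OR NOT n OR NOT r): e holds.
  (NOT n OR NOT r): NOT n holds.
  (NOT e OR NOT n OR NOT r): NOT n holds.
  (NOT e OR NOT g OR NOT n): NOT n holds.
  (e OR g OR r): e holds.
All clauses satisfied.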